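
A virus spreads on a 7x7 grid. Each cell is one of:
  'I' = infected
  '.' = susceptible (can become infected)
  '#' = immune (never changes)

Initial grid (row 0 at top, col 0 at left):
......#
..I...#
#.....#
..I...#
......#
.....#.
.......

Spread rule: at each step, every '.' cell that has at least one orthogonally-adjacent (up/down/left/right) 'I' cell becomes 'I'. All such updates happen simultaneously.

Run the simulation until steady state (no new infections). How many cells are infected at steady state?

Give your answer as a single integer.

Answer: 42

Derivation:
Step 0 (initial): 2 infected
Step 1: +7 new -> 9 infected
Step 2: +11 new -> 20 infected
Step 3: +10 new -> 30 infected
Step 4: +7 new -> 37 infected
Step 5: +2 new -> 39 infected
Step 6: +1 new -> 40 infected
Step 7: +1 new -> 41 infected
Step 8: +1 new -> 42 infected
Step 9: +0 new -> 42 infected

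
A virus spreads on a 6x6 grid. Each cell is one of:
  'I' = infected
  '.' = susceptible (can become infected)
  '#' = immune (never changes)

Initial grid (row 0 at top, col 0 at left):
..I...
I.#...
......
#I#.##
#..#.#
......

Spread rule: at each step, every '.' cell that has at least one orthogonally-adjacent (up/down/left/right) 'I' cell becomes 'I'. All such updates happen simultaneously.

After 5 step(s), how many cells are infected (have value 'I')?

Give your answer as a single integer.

Answer: 26

Derivation:
Step 0 (initial): 3 infected
Step 1: +7 new -> 10 infected
Step 2: +5 new -> 15 infected
Step 3: +5 new -> 20 infected
Step 4: +4 new -> 24 infected
Step 5: +2 new -> 26 infected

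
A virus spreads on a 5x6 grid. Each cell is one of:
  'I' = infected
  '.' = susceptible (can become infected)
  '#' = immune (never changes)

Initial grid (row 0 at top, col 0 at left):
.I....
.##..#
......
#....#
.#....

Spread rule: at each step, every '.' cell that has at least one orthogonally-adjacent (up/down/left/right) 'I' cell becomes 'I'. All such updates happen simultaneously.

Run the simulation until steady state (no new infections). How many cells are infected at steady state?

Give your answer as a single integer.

Step 0 (initial): 1 infected
Step 1: +2 new -> 3 infected
Step 2: +2 new -> 5 infected
Step 3: +3 new -> 8 infected
Step 4: +4 new -> 12 infected
Step 5: +4 new -> 16 infected
Step 6: +4 new -> 20 infected
Step 7: +2 new -> 22 infected
Step 8: +1 new -> 23 infected
Step 9: +0 new -> 23 infected

Answer: 23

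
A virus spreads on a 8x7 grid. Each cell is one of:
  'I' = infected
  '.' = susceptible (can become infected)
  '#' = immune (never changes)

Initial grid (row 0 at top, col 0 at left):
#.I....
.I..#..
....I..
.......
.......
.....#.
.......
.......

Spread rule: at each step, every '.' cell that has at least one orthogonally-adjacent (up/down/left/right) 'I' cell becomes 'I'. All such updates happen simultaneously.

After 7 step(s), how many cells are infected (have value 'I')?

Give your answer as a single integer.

Answer: 53

Derivation:
Step 0 (initial): 3 infected
Step 1: +8 new -> 11 infected
Step 2: +10 new -> 21 infected
Step 3: +9 new -> 30 infected
Step 4: +7 new -> 37 infected
Step 5: +7 new -> 44 infected
Step 6: +6 new -> 50 infected
Step 7: +3 new -> 53 infected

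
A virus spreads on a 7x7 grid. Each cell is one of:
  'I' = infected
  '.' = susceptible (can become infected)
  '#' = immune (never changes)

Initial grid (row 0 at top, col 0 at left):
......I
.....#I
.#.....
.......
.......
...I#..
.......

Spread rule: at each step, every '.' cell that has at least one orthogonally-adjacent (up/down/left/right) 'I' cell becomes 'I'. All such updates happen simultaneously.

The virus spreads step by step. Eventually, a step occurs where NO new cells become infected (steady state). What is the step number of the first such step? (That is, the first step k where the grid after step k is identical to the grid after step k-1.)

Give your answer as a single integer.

Answer: 8

Derivation:
Step 0 (initial): 3 infected
Step 1: +5 new -> 8 infected
Step 2: +9 new -> 17 infected
Step 3: +13 new -> 30 infected
Step 4: +9 new -> 39 infected
Step 5: +3 new -> 42 infected
Step 6: +3 new -> 45 infected
Step 7: +1 new -> 46 infected
Step 8: +0 new -> 46 infected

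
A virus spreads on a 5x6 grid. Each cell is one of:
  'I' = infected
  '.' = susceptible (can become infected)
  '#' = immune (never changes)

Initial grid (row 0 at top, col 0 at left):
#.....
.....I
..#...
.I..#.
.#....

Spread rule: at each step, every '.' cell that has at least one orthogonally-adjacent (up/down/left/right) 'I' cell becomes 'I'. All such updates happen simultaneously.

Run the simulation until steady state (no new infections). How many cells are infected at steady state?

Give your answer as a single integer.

Answer: 26

Derivation:
Step 0 (initial): 2 infected
Step 1: +6 new -> 8 infected
Step 2: +9 new -> 17 infected
Step 3: +7 new -> 24 infected
Step 4: +2 new -> 26 infected
Step 5: +0 new -> 26 infected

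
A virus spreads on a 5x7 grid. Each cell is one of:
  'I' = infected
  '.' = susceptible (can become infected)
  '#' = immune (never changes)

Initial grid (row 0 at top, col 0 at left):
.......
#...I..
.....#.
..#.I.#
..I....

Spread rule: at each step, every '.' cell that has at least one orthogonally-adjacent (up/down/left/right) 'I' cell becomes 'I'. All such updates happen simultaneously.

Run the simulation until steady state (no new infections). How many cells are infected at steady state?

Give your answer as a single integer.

Step 0 (initial): 3 infected
Step 1: +9 new -> 12 infected
Step 2: +8 new -> 20 infected
Step 3: +8 new -> 28 infected
Step 4: +2 new -> 30 infected
Step 5: +1 new -> 31 infected
Step 6: +0 new -> 31 infected

Answer: 31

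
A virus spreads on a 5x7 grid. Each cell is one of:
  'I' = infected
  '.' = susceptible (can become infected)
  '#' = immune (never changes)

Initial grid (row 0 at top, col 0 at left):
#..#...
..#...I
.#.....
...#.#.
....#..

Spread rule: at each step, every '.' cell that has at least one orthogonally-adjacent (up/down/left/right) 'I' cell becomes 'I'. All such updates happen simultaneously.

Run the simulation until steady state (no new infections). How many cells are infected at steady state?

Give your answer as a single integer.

Step 0 (initial): 1 infected
Step 1: +3 new -> 4 infected
Step 2: +4 new -> 8 infected
Step 3: +4 new -> 12 infected
Step 4: +3 new -> 15 infected
Step 5: +1 new -> 16 infected
Step 6: +1 new -> 17 infected
Step 7: +2 new -> 19 infected
Step 8: +3 new -> 22 infected
Step 9: +2 new -> 24 infected
Step 10: +1 new -> 25 infected
Step 11: +1 new -> 26 infected
Step 12: +1 new -> 27 infected
Step 13: +1 new -> 28 infected
Step 14: +0 new -> 28 infected

Answer: 28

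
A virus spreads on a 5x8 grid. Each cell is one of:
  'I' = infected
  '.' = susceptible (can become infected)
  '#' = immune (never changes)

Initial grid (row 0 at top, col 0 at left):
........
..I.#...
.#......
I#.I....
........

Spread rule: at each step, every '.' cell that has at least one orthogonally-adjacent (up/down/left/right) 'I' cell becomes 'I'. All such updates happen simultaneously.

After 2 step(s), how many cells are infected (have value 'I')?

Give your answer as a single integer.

Answer: 21

Derivation:
Step 0 (initial): 3 infected
Step 1: +10 new -> 13 infected
Step 2: +8 new -> 21 infected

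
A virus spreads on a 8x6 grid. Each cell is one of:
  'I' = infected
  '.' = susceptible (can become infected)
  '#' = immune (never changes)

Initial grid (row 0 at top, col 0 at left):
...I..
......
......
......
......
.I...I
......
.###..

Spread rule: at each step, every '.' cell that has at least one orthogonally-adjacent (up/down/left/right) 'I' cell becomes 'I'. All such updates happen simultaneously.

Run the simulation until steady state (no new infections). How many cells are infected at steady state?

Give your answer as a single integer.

Answer: 45

Derivation:
Step 0 (initial): 3 infected
Step 1: +10 new -> 13 infected
Step 2: +15 new -> 28 infected
Step 3: +15 new -> 43 infected
Step 4: +2 new -> 45 infected
Step 5: +0 new -> 45 infected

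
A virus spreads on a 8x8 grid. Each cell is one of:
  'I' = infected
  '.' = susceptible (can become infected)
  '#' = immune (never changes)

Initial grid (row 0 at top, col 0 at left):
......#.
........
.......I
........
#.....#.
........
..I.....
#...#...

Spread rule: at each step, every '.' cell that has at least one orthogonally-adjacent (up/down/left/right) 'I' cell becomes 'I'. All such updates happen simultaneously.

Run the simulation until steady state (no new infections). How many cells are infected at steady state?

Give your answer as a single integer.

Step 0 (initial): 2 infected
Step 1: +7 new -> 9 infected
Step 2: +12 new -> 21 infected
Step 3: +10 new -> 31 infected
Step 4: +14 new -> 45 infected
Step 5: +7 new -> 52 infected
Step 6: +4 new -> 56 infected
Step 7: +2 new -> 58 infected
Step 8: +1 new -> 59 infected
Step 9: +0 new -> 59 infected

Answer: 59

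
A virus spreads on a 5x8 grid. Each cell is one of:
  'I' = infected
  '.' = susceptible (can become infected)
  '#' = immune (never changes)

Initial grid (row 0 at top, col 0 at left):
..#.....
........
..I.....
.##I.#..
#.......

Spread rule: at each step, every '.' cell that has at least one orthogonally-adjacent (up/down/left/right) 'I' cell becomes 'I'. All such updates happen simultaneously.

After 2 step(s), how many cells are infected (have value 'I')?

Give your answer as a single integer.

Step 0 (initial): 2 infected
Step 1: +5 new -> 7 infected
Step 2: +6 new -> 13 infected

Answer: 13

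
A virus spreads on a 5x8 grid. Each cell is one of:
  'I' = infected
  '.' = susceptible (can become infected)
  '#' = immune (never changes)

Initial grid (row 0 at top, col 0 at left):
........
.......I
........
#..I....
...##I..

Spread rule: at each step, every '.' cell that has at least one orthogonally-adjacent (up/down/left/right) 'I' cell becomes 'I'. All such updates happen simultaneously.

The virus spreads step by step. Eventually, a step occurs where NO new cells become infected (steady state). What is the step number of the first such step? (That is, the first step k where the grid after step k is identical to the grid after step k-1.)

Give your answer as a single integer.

Step 0 (initial): 3 infected
Step 1: +8 new -> 11 infected
Step 2: +12 new -> 23 infected
Step 3: +6 new -> 29 infected
Step 4: +5 new -> 34 infected
Step 5: +2 new -> 36 infected
Step 6: +1 new -> 37 infected
Step 7: +0 new -> 37 infected

Answer: 7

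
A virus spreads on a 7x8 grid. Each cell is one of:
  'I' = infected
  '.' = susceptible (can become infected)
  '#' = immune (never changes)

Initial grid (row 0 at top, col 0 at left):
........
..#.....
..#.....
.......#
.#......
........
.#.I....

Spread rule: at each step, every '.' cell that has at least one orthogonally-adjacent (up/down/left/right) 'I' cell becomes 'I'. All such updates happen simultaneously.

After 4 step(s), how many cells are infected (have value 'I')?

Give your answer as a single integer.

Answer: 21

Derivation:
Step 0 (initial): 1 infected
Step 1: +3 new -> 4 infected
Step 2: +4 new -> 8 infected
Step 3: +6 new -> 14 infected
Step 4: +7 new -> 21 infected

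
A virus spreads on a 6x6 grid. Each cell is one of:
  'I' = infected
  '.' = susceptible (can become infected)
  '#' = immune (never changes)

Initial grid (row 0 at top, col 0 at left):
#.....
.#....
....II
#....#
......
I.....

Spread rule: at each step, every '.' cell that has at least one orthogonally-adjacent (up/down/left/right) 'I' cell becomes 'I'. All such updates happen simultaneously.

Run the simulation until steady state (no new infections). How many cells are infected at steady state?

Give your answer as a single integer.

Step 0 (initial): 3 infected
Step 1: +6 new -> 9 infected
Step 2: +8 new -> 17 infected
Step 3: +10 new -> 27 infected
Step 4: +3 new -> 30 infected
Step 5: +2 new -> 32 infected
Step 6: +0 new -> 32 infected

Answer: 32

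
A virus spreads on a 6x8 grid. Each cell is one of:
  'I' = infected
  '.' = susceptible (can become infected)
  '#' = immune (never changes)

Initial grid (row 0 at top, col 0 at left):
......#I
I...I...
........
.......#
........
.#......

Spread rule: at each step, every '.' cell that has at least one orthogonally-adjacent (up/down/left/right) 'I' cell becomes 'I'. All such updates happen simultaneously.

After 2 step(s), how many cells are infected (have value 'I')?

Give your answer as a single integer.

Step 0 (initial): 3 infected
Step 1: +8 new -> 11 infected
Step 2: +11 new -> 22 infected

Answer: 22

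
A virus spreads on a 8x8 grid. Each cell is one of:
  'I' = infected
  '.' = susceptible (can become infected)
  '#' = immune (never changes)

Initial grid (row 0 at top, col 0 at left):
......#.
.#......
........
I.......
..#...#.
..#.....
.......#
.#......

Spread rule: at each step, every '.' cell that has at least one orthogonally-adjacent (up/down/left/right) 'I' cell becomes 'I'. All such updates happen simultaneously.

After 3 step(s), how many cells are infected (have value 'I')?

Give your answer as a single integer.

Answer: 14

Derivation:
Step 0 (initial): 1 infected
Step 1: +3 new -> 4 infected
Step 2: +5 new -> 9 infected
Step 3: +5 new -> 14 infected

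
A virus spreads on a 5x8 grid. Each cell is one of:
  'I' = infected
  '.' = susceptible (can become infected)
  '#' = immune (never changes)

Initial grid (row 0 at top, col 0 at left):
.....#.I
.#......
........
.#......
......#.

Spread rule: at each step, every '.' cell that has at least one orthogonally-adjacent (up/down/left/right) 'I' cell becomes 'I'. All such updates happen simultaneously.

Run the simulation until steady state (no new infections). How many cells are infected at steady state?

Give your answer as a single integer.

Answer: 36

Derivation:
Step 0 (initial): 1 infected
Step 1: +2 new -> 3 infected
Step 2: +2 new -> 5 infected
Step 3: +3 new -> 8 infected
Step 4: +4 new -> 12 infected
Step 5: +4 new -> 16 infected
Step 6: +5 new -> 21 infected
Step 7: +4 new -> 25 infected
Step 8: +4 new -> 29 infected
Step 9: +3 new -> 32 infected
Step 10: +3 new -> 35 infected
Step 11: +1 new -> 36 infected
Step 12: +0 new -> 36 infected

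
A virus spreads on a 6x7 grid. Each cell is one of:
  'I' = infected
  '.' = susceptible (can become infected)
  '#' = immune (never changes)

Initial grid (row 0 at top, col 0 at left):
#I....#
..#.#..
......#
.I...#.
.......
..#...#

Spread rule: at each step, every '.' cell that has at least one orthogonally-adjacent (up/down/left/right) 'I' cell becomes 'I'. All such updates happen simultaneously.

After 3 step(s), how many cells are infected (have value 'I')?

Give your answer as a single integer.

Answer: 22

Derivation:
Step 0 (initial): 2 infected
Step 1: +6 new -> 8 infected
Step 2: +8 new -> 16 infected
Step 3: +6 new -> 22 infected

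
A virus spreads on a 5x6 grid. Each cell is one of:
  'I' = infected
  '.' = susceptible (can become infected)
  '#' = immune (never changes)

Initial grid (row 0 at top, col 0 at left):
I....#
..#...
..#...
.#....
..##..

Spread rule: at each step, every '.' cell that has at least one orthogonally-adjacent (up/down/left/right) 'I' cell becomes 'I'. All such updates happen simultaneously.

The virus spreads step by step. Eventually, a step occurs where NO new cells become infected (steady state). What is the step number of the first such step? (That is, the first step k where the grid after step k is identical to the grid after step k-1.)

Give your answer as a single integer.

Answer: 10

Derivation:
Step 0 (initial): 1 infected
Step 1: +2 new -> 3 infected
Step 2: +3 new -> 6 infected
Step 3: +3 new -> 9 infected
Step 4: +3 new -> 12 infected
Step 5: +3 new -> 15 infected
Step 6: +3 new -> 18 infected
Step 7: +3 new -> 21 infected
Step 8: +2 new -> 23 infected
Step 9: +1 new -> 24 infected
Step 10: +0 new -> 24 infected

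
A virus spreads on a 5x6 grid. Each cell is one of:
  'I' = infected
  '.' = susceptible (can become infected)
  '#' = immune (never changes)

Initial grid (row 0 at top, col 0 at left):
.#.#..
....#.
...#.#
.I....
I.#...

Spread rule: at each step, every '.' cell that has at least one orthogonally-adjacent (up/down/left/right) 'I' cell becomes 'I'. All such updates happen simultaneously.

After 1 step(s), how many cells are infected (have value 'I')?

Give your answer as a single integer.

Step 0 (initial): 2 infected
Step 1: +4 new -> 6 infected

Answer: 6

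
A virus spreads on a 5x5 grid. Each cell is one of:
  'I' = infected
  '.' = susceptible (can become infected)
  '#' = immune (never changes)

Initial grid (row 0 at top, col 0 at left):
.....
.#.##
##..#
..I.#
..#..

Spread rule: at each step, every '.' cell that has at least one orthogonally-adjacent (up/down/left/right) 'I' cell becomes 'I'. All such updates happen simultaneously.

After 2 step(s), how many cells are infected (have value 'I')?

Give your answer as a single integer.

Step 0 (initial): 1 infected
Step 1: +3 new -> 4 infected
Step 2: +5 new -> 9 infected

Answer: 9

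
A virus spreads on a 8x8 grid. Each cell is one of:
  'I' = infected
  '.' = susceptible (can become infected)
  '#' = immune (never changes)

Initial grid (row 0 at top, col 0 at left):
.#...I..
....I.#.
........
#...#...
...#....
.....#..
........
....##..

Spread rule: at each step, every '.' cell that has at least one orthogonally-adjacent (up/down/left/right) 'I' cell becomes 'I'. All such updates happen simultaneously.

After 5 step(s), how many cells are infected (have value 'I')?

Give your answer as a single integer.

Answer: 32

Derivation:
Step 0 (initial): 2 infected
Step 1: +5 new -> 7 infected
Step 2: +5 new -> 12 infected
Step 3: +7 new -> 19 infected
Step 4: +6 new -> 25 infected
Step 5: +7 new -> 32 infected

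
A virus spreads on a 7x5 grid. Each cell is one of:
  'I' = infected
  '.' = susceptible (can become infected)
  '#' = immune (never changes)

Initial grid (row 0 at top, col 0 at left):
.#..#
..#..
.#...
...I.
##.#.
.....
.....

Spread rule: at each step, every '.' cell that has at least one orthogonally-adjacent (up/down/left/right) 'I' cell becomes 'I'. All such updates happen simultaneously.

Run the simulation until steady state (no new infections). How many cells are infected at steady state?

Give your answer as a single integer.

Answer: 28

Derivation:
Step 0 (initial): 1 infected
Step 1: +3 new -> 4 infected
Step 2: +6 new -> 10 infected
Step 3: +5 new -> 15 infected
Step 4: +6 new -> 21 infected
Step 5: +4 new -> 25 infected
Step 6: +3 new -> 28 infected
Step 7: +0 new -> 28 infected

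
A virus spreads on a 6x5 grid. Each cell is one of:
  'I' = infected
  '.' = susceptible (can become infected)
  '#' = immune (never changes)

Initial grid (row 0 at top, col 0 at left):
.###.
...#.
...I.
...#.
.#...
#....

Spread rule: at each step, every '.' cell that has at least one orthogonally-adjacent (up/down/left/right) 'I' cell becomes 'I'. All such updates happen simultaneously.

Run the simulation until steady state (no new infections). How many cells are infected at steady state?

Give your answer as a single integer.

Answer: 23

Derivation:
Step 0 (initial): 1 infected
Step 1: +2 new -> 3 infected
Step 2: +5 new -> 8 infected
Step 3: +6 new -> 14 infected
Step 4: +5 new -> 19 infected
Step 5: +4 new -> 23 infected
Step 6: +0 new -> 23 infected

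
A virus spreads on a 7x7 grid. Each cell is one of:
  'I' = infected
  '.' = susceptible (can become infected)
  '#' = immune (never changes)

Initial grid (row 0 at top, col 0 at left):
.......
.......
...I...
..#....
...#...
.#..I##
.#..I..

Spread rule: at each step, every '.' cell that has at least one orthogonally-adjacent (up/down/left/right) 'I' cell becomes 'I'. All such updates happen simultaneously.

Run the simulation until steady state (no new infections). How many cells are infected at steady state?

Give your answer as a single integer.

Step 0 (initial): 3 infected
Step 1: +8 new -> 11 infected
Step 2: +10 new -> 21 infected
Step 3: +10 new -> 31 infected
Step 4: +7 new -> 38 infected
Step 5: +3 new -> 41 infected
Step 6: +1 new -> 42 infected
Step 7: +1 new -> 43 infected
Step 8: +0 new -> 43 infected

Answer: 43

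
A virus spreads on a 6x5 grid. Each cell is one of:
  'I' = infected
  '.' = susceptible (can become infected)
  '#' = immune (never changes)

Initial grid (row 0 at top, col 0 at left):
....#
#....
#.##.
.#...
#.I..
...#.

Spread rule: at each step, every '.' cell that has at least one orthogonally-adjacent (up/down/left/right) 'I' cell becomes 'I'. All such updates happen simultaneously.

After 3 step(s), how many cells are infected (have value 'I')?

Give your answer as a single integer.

Answer: 11

Derivation:
Step 0 (initial): 1 infected
Step 1: +4 new -> 5 infected
Step 2: +3 new -> 8 infected
Step 3: +3 new -> 11 infected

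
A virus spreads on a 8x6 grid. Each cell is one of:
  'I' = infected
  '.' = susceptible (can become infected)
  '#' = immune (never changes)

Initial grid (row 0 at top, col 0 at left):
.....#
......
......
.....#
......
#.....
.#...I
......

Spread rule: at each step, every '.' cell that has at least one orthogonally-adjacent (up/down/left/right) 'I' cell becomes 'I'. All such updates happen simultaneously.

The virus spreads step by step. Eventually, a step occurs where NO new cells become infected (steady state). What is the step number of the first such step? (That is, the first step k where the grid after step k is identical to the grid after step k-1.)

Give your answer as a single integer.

Step 0 (initial): 1 infected
Step 1: +3 new -> 4 infected
Step 2: +4 new -> 8 infected
Step 3: +4 new -> 12 infected
Step 4: +4 new -> 16 infected
Step 5: +5 new -> 21 infected
Step 6: +6 new -> 27 infected
Step 7: +7 new -> 34 infected
Step 8: +4 new -> 38 infected
Step 9: +3 new -> 41 infected
Step 10: +2 new -> 43 infected
Step 11: +1 new -> 44 infected
Step 12: +0 new -> 44 infected

Answer: 12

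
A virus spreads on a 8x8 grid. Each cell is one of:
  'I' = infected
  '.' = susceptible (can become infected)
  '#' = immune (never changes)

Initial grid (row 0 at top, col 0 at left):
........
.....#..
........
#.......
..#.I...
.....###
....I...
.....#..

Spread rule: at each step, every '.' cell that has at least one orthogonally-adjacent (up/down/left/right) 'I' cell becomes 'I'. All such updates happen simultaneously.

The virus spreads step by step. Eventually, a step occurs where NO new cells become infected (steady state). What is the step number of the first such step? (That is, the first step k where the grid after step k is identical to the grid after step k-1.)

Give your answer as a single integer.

Answer: 9

Derivation:
Step 0 (initial): 2 infected
Step 1: +7 new -> 9 infected
Step 2: +8 new -> 17 infected
Step 3: +11 new -> 28 infected
Step 4: +10 new -> 38 infected
Step 5: +9 new -> 47 infected
Step 6: +6 new -> 53 infected
Step 7: +3 new -> 56 infected
Step 8: +1 new -> 57 infected
Step 9: +0 new -> 57 infected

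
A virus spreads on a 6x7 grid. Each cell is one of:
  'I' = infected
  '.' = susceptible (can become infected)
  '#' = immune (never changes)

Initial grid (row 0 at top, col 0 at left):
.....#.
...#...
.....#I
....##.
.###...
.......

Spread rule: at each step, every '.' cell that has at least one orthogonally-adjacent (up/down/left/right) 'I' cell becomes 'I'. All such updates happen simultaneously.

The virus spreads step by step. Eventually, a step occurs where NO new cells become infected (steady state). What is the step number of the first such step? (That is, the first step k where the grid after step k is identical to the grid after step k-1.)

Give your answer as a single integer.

Step 0 (initial): 1 infected
Step 1: +2 new -> 3 infected
Step 2: +3 new -> 6 infected
Step 3: +3 new -> 9 infected
Step 4: +4 new -> 13 infected
Step 5: +3 new -> 16 infected
Step 6: +4 new -> 20 infected
Step 7: +5 new -> 25 infected
Step 8: +5 new -> 30 infected
Step 9: +3 new -> 33 infected
Step 10: +1 new -> 34 infected
Step 11: +0 new -> 34 infected

Answer: 11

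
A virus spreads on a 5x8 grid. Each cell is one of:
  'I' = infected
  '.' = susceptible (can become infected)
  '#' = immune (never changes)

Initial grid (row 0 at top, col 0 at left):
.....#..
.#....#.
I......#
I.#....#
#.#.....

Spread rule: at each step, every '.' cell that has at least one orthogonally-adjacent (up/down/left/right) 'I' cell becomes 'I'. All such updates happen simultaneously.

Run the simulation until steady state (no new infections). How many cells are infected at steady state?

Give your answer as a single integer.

Step 0 (initial): 2 infected
Step 1: +3 new -> 5 infected
Step 2: +3 new -> 8 infected
Step 3: +3 new -> 11 infected
Step 4: +4 new -> 15 infected
Step 5: +5 new -> 20 infected
Step 6: +5 new -> 25 infected
Step 7: +2 new -> 27 infected
Step 8: +1 new -> 28 infected
Step 9: +1 new -> 29 infected
Step 10: +0 new -> 29 infected

Answer: 29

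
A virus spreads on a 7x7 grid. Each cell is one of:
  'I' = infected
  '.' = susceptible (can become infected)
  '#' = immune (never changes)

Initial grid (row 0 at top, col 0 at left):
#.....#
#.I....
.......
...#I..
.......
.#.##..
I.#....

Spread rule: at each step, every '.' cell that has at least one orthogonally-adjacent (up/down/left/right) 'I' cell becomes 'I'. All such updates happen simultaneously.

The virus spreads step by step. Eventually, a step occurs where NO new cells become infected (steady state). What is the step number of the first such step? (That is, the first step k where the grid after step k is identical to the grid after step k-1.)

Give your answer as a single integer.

Answer: 7

Derivation:
Step 0 (initial): 3 infected
Step 1: +9 new -> 12 infected
Step 2: +11 new -> 23 infected
Step 3: +10 new -> 33 infected
Step 4: +5 new -> 38 infected
Step 5: +2 new -> 40 infected
Step 6: +1 new -> 41 infected
Step 7: +0 new -> 41 infected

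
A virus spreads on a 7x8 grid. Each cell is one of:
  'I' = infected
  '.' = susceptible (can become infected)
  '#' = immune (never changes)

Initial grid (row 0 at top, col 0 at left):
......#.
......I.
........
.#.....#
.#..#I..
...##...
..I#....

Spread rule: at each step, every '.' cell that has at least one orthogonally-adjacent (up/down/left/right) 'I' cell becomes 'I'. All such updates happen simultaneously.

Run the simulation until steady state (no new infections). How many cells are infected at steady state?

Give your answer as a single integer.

Answer: 48

Derivation:
Step 0 (initial): 3 infected
Step 1: +8 new -> 11 infected
Step 2: +13 new -> 24 infected
Step 3: +10 new -> 34 infected
Step 4: +6 new -> 40 infected
Step 5: +4 new -> 44 infected
Step 6: +3 new -> 47 infected
Step 7: +1 new -> 48 infected
Step 8: +0 new -> 48 infected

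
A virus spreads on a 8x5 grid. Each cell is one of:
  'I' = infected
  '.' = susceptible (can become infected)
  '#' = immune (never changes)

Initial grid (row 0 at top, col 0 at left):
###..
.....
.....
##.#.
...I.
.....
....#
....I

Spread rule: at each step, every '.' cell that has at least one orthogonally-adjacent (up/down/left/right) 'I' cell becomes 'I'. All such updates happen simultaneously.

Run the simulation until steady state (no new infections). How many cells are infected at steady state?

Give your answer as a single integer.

Step 0 (initial): 2 infected
Step 1: +4 new -> 6 infected
Step 2: +7 new -> 13 infected
Step 3: +6 new -> 19 infected
Step 4: +7 new -> 26 infected
Step 5: +5 new -> 31 infected
Step 6: +2 new -> 33 infected
Step 7: +0 new -> 33 infected

Answer: 33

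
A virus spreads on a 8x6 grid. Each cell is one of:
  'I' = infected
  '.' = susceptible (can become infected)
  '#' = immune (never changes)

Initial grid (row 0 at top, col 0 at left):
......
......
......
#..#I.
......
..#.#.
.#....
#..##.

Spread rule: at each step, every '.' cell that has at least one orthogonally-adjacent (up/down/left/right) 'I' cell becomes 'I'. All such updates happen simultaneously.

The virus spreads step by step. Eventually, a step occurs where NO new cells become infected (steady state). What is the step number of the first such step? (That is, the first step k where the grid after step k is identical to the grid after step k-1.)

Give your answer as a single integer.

Answer: 8

Derivation:
Step 0 (initial): 1 infected
Step 1: +3 new -> 4 infected
Step 2: +5 new -> 9 infected
Step 3: +7 new -> 16 infected
Step 4: +8 new -> 24 infected
Step 5: +9 new -> 33 infected
Step 6: +4 new -> 37 infected
Step 7: +3 new -> 40 infected
Step 8: +0 new -> 40 infected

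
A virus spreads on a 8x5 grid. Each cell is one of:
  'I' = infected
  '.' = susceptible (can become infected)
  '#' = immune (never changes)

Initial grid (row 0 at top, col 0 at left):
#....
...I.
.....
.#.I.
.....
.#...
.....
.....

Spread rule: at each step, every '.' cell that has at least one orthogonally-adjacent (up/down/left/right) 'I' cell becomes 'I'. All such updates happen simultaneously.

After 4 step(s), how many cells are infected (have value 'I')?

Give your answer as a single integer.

Step 0 (initial): 2 infected
Step 1: +7 new -> 9 infected
Step 2: +8 new -> 17 infected
Step 3: +7 new -> 24 infected
Step 4: +5 new -> 29 infected

Answer: 29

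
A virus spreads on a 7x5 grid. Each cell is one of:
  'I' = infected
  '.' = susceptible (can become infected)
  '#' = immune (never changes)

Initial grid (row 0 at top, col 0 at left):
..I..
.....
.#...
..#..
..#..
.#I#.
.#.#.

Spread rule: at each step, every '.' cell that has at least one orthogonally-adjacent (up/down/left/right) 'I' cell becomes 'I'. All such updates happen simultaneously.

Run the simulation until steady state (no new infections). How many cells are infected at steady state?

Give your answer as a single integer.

Step 0 (initial): 2 infected
Step 1: +4 new -> 6 infected
Step 2: +5 new -> 11 infected
Step 3: +3 new -> 14 infected
Step 4: +3 new -> 17 infected
Step 5: +3 new -> 20 infected
Step 6: +3 new -> 23 infected
Step 7: +3 new -> 26 infected
Step 8: +2 new -> 28 infected
Step 9: +0 new -> 28 infected

Answer: 28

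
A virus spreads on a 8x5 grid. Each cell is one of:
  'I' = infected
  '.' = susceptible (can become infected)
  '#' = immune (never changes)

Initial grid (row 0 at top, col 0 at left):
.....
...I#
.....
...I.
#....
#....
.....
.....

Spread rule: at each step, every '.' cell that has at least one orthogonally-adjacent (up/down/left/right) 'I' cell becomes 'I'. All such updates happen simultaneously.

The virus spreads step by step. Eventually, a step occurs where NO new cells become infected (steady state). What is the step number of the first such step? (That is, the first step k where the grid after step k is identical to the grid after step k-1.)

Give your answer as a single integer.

Step 0 (initial): 2 infected
Step 1: +6 new -> 8 infected
Step 2: +9 new -> 17 infected
Step 3: +8 new -> 25 infected
Step 4: +6 new -> 31 infected
Step 5: +3 new -> 34 infected
Step 6: +2 new -> 36 infected
Step 7: +1 new -> 37 infected
Step 8: +0 new -> 37 infected

Answer: 8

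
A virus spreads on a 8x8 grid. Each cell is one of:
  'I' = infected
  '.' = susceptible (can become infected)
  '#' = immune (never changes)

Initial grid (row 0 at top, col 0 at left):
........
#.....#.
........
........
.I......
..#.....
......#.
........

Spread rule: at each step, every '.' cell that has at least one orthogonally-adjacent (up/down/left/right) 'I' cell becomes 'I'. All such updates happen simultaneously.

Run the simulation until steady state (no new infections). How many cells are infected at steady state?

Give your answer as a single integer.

Answer: 60

Derivation:
Step 0 (initial): 1 infected
Step 1: +4 new -> 5 infected
Step 2: +6 new -> 11 infected
Step 3: +9 new -> 20 infected
Step 4: +9 new -> 29 infected
Step 5: +9 new -> 38 infected
Step 6: +8 new -> 46 infected
Step 7: +6 new -> 52 infected
Step 8: +4 new -> 56 infected
Step 9: +3 new -> 59 infected
Step 10: +1 new -> 60 infected
Step 11: +0 new -> 60 infected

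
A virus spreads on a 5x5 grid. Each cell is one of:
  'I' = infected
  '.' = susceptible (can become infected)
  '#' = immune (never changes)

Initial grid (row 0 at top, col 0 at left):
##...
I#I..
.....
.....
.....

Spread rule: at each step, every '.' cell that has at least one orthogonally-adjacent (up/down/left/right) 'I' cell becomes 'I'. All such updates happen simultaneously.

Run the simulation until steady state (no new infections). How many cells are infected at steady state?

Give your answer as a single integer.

Step 0 (initial): 2 infected
Step 1: +4 new -> 6 infected
Step 2: +6 new -> 12 infected
Step 3: +6 new -> 18 infected
Step 4: +3 new -> 21 infected
Step 5: +1 new -> 22 infected
Step 6: +0 new -> 22 infected

Answer: 22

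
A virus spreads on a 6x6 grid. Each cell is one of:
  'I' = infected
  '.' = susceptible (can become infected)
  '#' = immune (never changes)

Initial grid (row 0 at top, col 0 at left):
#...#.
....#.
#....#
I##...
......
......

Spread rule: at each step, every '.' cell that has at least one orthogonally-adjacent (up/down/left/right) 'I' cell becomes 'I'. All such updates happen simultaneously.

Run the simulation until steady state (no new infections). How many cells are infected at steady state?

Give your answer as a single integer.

Answer: 27

Derivation:
Step 0 (initial): 1 infected
Step 1: +1 new -> 2 infected
Step 2: +2 new -> 4 infected
Step 3: +2 new -> 6 infected
Step 4: +2 new -> 8 infected
Step 5: +3 new -> 11 infected
Step 6: +4 new -> 15 infected
Step 7: +5 new -> 20 infected
Step 8: +3 new -> 23 infected
Step 9: +2 new -> 25 infected
Step 10: +2 new -> 27 infected
Step 11: +0 new -> 27 infected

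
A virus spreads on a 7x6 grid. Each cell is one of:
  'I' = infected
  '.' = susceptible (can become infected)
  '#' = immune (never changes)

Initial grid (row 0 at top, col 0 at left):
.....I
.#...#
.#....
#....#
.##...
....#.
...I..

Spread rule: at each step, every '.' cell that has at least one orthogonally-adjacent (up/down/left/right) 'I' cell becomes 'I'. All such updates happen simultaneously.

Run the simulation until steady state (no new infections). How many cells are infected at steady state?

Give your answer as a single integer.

Answer: 34

Derivation:
Step 0 (initial): 2 infected
Step 1: +4 new -> 6 infected
Step 2: +6 new -> 12 infected
Step 3: +8 new -> 20 infected
Step 4: +8 new -> 28 infected
Step 5: +4 new -> 32 infected
Step 6: +1 new -> 33 infected
Step 7: +1 new -> 34 infected
Step 8: +0 new -> 34 infected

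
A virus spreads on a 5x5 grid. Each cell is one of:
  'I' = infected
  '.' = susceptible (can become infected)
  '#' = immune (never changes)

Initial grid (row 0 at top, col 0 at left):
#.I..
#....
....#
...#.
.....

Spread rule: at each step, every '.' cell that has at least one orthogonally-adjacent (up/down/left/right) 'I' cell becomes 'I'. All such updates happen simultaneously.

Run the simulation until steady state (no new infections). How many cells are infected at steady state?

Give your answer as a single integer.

Answer: 21

Derivation:
Step 0 (initial): 1 infected
Step 1: +3 new -> 4 infected
Step 2: +4 new -> 8 infected
Step 3: +4 new -> 12 infected
Step 4: +3 new -> 15 infected
Step 5: +3 new -> 18 infected
Step 6: +2 new -> 20 infected
Step 7: +1 new -> 21 infected
Step 8: +0 new -> 21 infected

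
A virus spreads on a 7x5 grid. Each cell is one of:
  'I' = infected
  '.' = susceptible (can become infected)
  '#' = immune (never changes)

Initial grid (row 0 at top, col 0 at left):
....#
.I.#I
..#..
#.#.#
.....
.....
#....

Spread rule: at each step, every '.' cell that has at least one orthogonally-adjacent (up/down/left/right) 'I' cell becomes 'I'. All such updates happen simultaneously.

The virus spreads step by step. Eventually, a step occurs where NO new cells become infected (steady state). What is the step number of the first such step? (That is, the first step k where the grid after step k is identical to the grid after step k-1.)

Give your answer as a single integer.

Answer: 8

Derivation:
Step 0 (initial): 2 infected
Step 1: +5 new -> 7 infected
Step 2: +5 new -> 12 infected
Step 3: +3 new -> 15 infected
Step 4: +4 new -> 19 infected
Step 5: +5 new -> 24 infected
Step 6: +3 new -> 27 infected
Step 7: +1 new -> 28 infected
Step 8: +0 new -> 28 infected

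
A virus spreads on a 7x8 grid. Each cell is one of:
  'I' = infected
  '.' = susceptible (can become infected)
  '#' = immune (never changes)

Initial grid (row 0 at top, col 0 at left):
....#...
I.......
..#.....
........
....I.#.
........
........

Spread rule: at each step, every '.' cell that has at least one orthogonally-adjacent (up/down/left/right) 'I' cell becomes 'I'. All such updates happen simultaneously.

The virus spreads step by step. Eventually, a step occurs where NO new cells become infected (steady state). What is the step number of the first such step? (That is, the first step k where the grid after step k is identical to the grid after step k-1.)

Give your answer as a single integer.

Step 0 (initial): 2 infected
Step 1: +7 new -> 9 infected
Step 2: +11 new -> 20 infected
Step 3: +14 new -> 34 infected
Step 4: +9 new -> 43 infected
Step 5: +7 new -> 50 infected
Step 6: +2 new -> 52 infected
Step 7: +1 new -> 53 infected
Step 8: +0 new -> 53 infected

Answer: 8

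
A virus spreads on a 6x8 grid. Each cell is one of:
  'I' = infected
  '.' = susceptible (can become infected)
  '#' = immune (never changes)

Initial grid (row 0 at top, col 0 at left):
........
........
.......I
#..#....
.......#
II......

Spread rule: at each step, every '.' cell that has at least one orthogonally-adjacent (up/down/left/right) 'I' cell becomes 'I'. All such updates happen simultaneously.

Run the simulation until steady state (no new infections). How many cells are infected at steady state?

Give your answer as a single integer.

Step 0 (initial): 3 infected
Step 1: +6 new -> 9 infected
Step 2: +7 new -> 16 infected
Step 3: +9 new -> 25 infected
Step 4: +11 new -> 36 infected
Step 5: +6 new -> 42 infected
Step 6: +3 new -> 45 infected
Step 7: +0 new -> 45 infected

Answer: 45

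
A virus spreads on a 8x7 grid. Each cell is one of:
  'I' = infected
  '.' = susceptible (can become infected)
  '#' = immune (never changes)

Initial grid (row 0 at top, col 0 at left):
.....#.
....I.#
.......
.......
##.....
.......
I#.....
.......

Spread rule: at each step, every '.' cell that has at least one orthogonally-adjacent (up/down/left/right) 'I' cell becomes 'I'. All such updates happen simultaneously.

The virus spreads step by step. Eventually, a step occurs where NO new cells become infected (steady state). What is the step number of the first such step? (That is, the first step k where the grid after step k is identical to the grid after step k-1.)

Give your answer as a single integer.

Answer: 8

Derivation:
Step 0 (initial): 2 infected
Step 1: +6 new -> 8 infected
Step 2: +7 new -> 15 infected
Step 3: +9 new -> 24 infected
Step 4: +12 new -> 36 infected
Step 5: +8 new -> 44 infected
Step 6: +4 new -> 48 infected
Step 7: +2 new -> 50 infected
Step 8: +0 new -> 50 infected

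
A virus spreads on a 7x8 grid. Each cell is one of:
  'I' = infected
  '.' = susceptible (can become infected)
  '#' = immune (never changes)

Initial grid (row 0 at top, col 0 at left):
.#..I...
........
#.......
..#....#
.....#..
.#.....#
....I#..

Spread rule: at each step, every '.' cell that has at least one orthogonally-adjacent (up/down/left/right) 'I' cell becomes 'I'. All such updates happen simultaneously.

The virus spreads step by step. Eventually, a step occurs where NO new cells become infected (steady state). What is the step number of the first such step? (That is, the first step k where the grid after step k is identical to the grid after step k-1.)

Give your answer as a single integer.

Step 0 (initial): 2 infected
Step 1: +5 new -> 7 infected
Step 2: +9 new -> 16 infected
Step 3: +10 new -> 26 infected
Step 4: +10 new -> 36 infected
Step 5: +8 new -> 44 infected
Step 6: +3 new -> 47 infected
Step 7: +1 new -> 48 infected
Step 8: +0 new -> 48 infected

Answer: 8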